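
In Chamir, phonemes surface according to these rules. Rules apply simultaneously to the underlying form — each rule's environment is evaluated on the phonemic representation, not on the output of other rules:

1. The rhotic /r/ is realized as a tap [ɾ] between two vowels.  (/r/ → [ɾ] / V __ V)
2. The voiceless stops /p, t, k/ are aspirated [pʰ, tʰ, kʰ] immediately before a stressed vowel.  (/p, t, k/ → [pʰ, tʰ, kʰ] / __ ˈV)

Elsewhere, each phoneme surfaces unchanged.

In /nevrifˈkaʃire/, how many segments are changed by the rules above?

2

Segments that undergo a rule: /k/ → [kʰ] (rule 2); /r/ → [ɾ] (rule 1).
All other segments surface unchanged.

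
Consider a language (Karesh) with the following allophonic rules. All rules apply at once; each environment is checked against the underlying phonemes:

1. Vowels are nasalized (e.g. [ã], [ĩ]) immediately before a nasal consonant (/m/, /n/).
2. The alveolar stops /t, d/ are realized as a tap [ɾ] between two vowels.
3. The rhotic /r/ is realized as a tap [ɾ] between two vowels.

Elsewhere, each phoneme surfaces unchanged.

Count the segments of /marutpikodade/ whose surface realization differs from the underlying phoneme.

3

Segments that undergo a rule: /r/ → [ɾ] (rule 3); /d/ → [ɾ] (rule 2); /d/ → [ɾ] (rule 2).
All other segments surface unchanged.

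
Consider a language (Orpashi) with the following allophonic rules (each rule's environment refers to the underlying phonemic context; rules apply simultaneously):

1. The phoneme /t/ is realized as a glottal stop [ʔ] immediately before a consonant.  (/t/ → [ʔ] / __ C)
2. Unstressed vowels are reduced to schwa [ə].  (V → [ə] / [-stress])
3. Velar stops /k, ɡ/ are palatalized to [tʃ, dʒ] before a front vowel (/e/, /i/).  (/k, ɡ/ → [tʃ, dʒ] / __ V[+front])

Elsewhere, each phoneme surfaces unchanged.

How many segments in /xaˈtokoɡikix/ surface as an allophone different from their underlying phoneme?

Segments that undergo a rule: /a/ → [ə] (rule 2); /o/ → [ə] (rule 2); /ɡ/ → [dʒ] (rule 3); /i/ → [ə] (rule 2); /k/ → [tʃ] (rule 3); /i/ → [ə] (rule 2).
All other segments surface unchanged.

6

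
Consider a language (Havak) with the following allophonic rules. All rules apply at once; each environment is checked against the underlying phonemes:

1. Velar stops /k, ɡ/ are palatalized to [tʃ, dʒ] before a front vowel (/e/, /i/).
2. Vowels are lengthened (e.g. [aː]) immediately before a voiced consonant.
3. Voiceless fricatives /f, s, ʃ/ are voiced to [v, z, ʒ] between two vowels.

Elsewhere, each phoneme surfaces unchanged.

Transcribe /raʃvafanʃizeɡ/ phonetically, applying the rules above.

/a/ (between /r/ and /ʃ/) fails the environment for rule 2, so it stays [a].
/ʃ/ (between /a/ and /v/) fails the environment for rule 3, so it stays [ʃ].
/a/ (between /v/ and /f/) fails the environment for rule 2, so it stays [a].
Rule 3 applies to /f/ (between /a/ and /a/: between two vowels) → [v].
/a/ (between /f/ and /n/) occurs before a voiced consonant → [aː] by rule 2.
/ʃ/ — between /n/ and /i/; rule 3 does not apply here → [ʃ].
Rule 2 applies to /i/ (between /ʃ/ and /z/: before a voiced consonant) → [iː].
/e/ (between /z/ and /ɡ/) occurs before a voiced consonant → [eː] by rule 2.
/ɡ/ (word-final): rule 1 targets it, but not before a front vowel → unchanged [ɡ].

[raʃvavaːnʃiːzeːɡ]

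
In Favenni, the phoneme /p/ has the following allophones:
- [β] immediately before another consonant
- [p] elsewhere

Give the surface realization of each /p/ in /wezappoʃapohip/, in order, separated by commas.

[β], [p], [p], [p]

Occurrence 1 (position 5): immediately before another consonant → [β].
Occurrence 2 (position 6): no conditioning environment matches → elsewhere allophone [p].
Occurrence 3 (position 10): no conditioning environment matches → elsewhere allophone [p].
Occurrence 4 (position 14): no conditioning environment matches → elsewhere allophone [p].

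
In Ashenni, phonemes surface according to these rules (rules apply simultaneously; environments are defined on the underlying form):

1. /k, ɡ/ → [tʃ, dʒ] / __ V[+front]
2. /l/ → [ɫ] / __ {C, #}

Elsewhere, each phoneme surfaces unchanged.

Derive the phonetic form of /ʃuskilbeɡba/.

[ʃustʃiɫbeɡba]

/ʃ/ (word-initial): no rule targets it → [ʃ].
/u/ — not in any rule's target class → [u].
/s/ stays [s].
/k/ meets the environment for rule 1 (before a front vowel) → [tʃ].
/i/ (between /k/ and /l/): no rule targets it → [i].
/l/ (between /i/ and /b/) occurs word-finally or immediately before a consonant → [ɫ] by rule 2.
/b/ stays [b].
/e/ — not in any rule's target class → [e].
/ɡ/ (between /e/ and /b/): rule 1 targets it, but not before a front vowel → unchanged [ɡ].
/b/ (between /ɡ/ and /a/): no rule targets it → [b].
/a/ stays [a].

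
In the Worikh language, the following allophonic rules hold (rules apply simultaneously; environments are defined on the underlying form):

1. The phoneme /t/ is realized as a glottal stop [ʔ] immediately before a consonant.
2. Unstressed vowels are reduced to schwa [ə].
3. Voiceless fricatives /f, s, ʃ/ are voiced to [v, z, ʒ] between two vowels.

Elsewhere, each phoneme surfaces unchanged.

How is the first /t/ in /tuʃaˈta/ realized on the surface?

/t/ (word-initial) is in the target of rule 1 but the environment (immediately before a consonant) is not met → [t].

[t]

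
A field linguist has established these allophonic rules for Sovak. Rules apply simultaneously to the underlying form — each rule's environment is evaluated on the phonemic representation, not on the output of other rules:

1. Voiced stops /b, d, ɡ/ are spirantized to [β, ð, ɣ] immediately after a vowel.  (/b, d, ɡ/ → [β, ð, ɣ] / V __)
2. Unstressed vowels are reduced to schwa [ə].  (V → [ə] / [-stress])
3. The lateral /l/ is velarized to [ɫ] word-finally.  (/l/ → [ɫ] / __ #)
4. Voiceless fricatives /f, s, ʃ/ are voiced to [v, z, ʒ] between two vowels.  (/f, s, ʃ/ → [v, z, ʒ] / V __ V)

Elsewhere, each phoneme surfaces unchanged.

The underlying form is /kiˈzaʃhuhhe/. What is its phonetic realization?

/k/ (word-initial) is unaffected → [k].
/i/ (between /k/ and /z/) occurs in an unstressed syllable → [ə] by rule 2.
/z/ (between /i/ and /a/) is unaffected → [z].
/a/ (between /z/ and /ʃ/) fails the environment for rule 2, so it stays [a].
/ʃ/ (between /a/ and /h/) fails the environment for rule 4, so it stays [ʃ].
/h/ (between /ʃ/ and /u/) is unaffected → [h].
Rule 2 applies to /u/ (between /h/ and /h/: in an unstressed syllable) → [ə].
/h/ — not in any rule's target class → [h].
/h/ — not in any rule's target class → [h].
/e/ meets the environment for rule 2 (in an unstressed syllable) → [ə].

[kəˈzaʃhəhhə]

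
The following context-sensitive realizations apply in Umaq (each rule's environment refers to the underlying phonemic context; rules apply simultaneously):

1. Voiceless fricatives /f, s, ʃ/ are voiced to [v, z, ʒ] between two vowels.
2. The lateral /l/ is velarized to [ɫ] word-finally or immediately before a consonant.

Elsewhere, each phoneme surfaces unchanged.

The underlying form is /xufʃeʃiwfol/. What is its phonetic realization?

[xufʃeʒiwfoɫ]

/x/ (word-initial) is unaffected → [x].
/u/ — not in any rule's target class → [u].
/f/ (between /u/ and /ʃ/): rule 1 targets it, but not between two vowels → unchanged [f].
/ʃ/ (between /f/ and /e/) fails the environment for rule 1, so it stays [ʃ].
/e/ (between /ʃ/ and /ʃ/): no rule targets it → [e].
Rule 1 applies to /ʃ/ (between /e/ and /i/: between two vowels) → [ʒ].
/i/ (between /ʃ/ and /w/): no rule targets it → [i].
/w/ (between /i/ and /f/): no rule targets it → [w].
/f/ (between /w/ and /o/) fails the environment for rule 1, so it stays [f].
/o/ — not in any rule's target class → [o].
/l/ meets the environment for rule 2 (word-finally or immediately before a consonant) → [ɫ].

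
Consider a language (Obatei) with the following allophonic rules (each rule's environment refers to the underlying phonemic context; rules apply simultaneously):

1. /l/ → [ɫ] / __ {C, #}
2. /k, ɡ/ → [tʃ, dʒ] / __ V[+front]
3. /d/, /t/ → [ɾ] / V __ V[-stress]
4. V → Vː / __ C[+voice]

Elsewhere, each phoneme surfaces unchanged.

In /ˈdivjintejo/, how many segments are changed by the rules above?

3

Segments that undergo a rule: /i/ → [iː] (rule 4); /i/ → [iː] (rule 4); /e/ → [eː] (rule 4).
All other segments surface unchanged.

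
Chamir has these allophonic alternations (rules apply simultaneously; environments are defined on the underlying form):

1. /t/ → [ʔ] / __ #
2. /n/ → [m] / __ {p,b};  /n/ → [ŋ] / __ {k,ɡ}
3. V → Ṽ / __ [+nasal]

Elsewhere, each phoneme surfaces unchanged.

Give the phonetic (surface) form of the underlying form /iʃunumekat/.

[iʃũnũmekaʔ]

/i/ (word-initial) fails the environment for rule 3, so it stays [i].
/ʃ/ (between /i/ and /u/): no rule targets it → [ʃ].
Rule 3 applies to /u/ (between /ʃ/ and /n/: before a nasal consonant) → [ũ].
/n/ — between /u/ and /u/; rule 2 does not apply here → [n].
Rule 3 applies to /u/ (between /n/ and /m/: before a nasal consonant) → [ũ].
/m/ (between /u/ and /e/): no rule targets it → [m].
/e/ (between /m/ and /k/): rule 3 targets it, but not before a nasal consonant → unchanged [e].
/k/ (between /e/ and /a/) is unaffected → [k].
/a/ (between /k/ and /t/): rule 3 targets it, but not before a nasal consonant → unchanged [a].
/t/ (word-final): word-finally, so rule 1 applies → [ʔ].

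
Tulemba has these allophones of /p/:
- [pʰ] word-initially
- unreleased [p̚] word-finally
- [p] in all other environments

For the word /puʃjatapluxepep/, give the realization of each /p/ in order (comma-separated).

Occurrence 1 (position 1): word-initially → [pʰ].
Occurrence 2 (position 8): no conditioning environment matches → elsewhere allophone [p].
Occurrence 3 (position 13): no conditioning environment matches → elsewhere allophone [p].
Occurrence 4 (position 15): word-finally → [p̚].

[pʰ], [p], [p], [p̚]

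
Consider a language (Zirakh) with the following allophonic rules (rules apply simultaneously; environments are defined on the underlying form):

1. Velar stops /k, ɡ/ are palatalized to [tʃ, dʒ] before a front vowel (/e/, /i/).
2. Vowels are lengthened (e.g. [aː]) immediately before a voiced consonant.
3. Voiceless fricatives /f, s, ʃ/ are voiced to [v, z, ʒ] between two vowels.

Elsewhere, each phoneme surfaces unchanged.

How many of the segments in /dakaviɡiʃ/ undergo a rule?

3

Segments that undergo a rule: /a/ → [aː] (rule 2); /i/ → [iː] (rule 2); /ɡ/ → [dʒ] (rule 1).
All other segments surface unchanged.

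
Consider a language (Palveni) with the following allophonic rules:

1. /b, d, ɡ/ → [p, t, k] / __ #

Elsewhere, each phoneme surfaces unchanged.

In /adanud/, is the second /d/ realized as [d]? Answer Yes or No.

/d/ (word-final): word-finally, so rule 1 applies → [t].
The actual realization is [t], not [d].

No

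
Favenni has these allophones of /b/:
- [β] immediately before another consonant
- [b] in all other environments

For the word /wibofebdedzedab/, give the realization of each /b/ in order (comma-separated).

[b], [β], [b]

Occurrence 1 (position 3): no conditioning environment matches → elsewhere allophone [b].
Occurrence 2 (position 7): immediately before another consonant → [β].
Occurrence 3 (position 15): no conditioning environment matches → elsewhere allophone [b].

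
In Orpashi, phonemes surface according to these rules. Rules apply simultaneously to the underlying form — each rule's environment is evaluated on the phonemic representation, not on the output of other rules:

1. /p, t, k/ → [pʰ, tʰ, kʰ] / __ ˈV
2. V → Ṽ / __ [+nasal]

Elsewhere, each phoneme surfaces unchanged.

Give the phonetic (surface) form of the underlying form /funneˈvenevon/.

/f/ (word-initial): no rule targets it → [f].
Rule 2 applies to /u/ (between /f/ and /n/: before a nasal consonant) → [ũ].
/n/ (between /u/ and /n/): no rule targets it → [n].
/n/ — not in any rule's target class → [n].
/e/ (between /n/ and /v/) is in the target of rule 2 but the environment (before a nasal consonant) is not met → [e].
/v/ stays [v].
Rule 2 applies to /e/ (between /v/ and /n/: before a nasal consonant) → [ẽ].
/n/ — not in any rule's target class → [n].
/e/ (between /n/ and /v/) is in the target of rule 2 but the environment (before a nasal consonant) is not met → [e].
/v/ — not in any rule's target class → [v].
/o/ meets the environment for rule 2 (before a nasal consonant) → [õ].
/n/ (word-final): no rule targets it → [n].

[fũnneˈvẽnevõn]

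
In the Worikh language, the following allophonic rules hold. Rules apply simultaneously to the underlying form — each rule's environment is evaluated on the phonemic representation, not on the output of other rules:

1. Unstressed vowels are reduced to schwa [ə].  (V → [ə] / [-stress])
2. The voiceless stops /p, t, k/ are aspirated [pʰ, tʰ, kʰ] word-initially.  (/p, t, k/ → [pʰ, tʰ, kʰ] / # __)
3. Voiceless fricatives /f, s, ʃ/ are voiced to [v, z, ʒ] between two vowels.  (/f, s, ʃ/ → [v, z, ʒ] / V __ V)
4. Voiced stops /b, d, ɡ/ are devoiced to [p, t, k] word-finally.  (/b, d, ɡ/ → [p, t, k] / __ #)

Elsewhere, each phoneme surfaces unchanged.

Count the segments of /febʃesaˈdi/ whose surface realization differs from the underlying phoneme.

Segments that undergo a rule: /e/ → [ə] (rule 1); /e/ → [ə] (rule 1); /s/ → [z] (rule 3); /a/ → [ə] (rule 1).
All other segments surface unchanged.

4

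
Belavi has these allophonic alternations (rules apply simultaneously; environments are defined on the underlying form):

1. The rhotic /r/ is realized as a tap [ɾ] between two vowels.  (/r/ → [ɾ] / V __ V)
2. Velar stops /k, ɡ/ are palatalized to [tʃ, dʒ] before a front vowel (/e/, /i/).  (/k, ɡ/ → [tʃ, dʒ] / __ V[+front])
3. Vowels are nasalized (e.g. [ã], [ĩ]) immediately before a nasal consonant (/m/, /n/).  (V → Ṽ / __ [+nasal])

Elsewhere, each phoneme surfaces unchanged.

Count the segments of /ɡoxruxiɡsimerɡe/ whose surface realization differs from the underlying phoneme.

2

Segments that undergo a rule: /i/ → [ĩ] (rule 3); /ɡ/ → [dʒ] (rule 2).
All other segments surface unchanged.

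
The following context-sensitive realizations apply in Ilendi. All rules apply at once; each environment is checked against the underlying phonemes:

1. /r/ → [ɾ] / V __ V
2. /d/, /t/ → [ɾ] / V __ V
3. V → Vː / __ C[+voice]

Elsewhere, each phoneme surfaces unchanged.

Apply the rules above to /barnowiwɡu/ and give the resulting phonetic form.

[baːrnoːwiːwɡu]

/b/ (word-initial) is unaffected → [b].
/a/ (between /b/ and /r/) occurs before a voiced consonant → [aː] by rule 3.
/r/ (between /a/ and /n/): rule 1 targets it, but not between two vowels → unchanged [r].
/n/ (between /r/ and /o/) is unaffected → [n].
/o/ meets the environment for rule 3 (before a voiced consonant) → [oː].
/w/ (between /o/ and /i/) is unaffected → [w].
/i/ (between /w/ and /w/) occurs before a voiced consonant → [iː] by rule 3.
/w/ — not in any rule's target class → [w].
/ɡ/ stays [ɡ].
/u/ (word-final): rule 3 targets it, but not before a voiced consonant → unchanged [u].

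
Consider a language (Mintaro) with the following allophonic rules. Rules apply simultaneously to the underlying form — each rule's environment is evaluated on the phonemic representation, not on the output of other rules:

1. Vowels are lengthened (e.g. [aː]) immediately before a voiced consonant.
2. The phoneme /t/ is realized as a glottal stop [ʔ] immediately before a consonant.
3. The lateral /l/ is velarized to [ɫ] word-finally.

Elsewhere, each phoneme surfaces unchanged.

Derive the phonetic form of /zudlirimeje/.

/z/ (word-initial): no rule targets it → [z].
/u/ (between /z/ and /d/): before a voiced consonant, so rule 1 applies → [uː].
/d/ (between /u/ and /l/) is unaffected → [d].
/l/ — between /d/ and /i/; rule 3 does not apply here → [l].
/i/ — between /l/ and /r/, before a voiced consonant — surfaces as [iː] (rule 1).
/r/ stays [r].
Rule 1 applies to /i/ (between /r/ and /m/: before a voiced consonant) → [iː].
/m/ — not in any rule's target class → [m].
Rule 1 applies to /e/ (between /m/ and /j/: before a voiced consonant) → [eː].
/j/ — not in any rule's target class → [j].
/e/ (word-final): rule 1 targets it, but not before a voiced consonant → unchanged [e].

[zuːdliːriːmeːje]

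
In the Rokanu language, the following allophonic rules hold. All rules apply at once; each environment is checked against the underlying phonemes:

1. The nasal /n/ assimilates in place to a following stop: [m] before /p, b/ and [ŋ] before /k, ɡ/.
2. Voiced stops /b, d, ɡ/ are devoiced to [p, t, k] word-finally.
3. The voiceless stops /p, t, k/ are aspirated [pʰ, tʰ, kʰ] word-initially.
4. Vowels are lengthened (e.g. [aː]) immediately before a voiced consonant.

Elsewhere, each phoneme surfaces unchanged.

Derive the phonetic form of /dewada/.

[deːwaːda]

/d/ (word-initial): rule 2 targets it, but not word-finally → unchanged [d].
/e/ — between /d/ and /w/, before a voiced consonant — surfaces as [eː] (rule 4).
/w/ (between /e/ and /a/): no rule targets it → [w].
/a/ — between /w/ and /d/, before a voiced consonant — surfaces as [aː] (rule 4).
/d/ (between /a/ and /a/): rule 2 targets it, but not word-finally → unchanged [d].
/a/ (word-final) fails the environment for rule 4, so it stays [a].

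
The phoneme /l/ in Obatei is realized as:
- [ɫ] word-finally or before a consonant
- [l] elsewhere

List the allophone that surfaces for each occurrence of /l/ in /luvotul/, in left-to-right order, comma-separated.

[l], [ɫ]

Occurrence 1 (position 1): no conditioning environment matches → elsewhere allophone [l].
Occurrence 2 (position 7): word-finally or before a consonant → [ɫ].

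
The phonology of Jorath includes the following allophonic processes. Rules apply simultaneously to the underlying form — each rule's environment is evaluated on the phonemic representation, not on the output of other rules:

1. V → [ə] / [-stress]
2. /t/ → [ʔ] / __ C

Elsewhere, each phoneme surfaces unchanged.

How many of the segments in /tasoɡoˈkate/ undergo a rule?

4

Segments that undergo a rule: /a/ → [ə] (rule 1); /o/ → [ə] (rule 1); /o/ → [ə] (rule 1); /e/ → [ə] (rule 1).
All other segments surface unchanged.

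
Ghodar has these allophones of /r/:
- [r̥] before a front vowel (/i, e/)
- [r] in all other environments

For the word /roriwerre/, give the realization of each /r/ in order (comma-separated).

Occurrence 1 (position 1): no conditioning environment matches → elsewhere allophone [r].
Occurrence 2 (position 3): before a front vowel (/i, e/) → [r̥].
Occurrence 3 (position 7): no conditioning environment matches → elsewhere allophone [r].
Occurrence 4 (position 8): before a front vowel (/i, e/) → [r̥].

[r], [r̥], [r], [r̥]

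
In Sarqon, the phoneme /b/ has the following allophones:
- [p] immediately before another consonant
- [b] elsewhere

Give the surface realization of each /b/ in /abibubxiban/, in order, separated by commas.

Occurrence 1 (position 2): no conditioning environment matches → elsewhere allophone [b].
Occurrence 2 (position 4): no conditioning environment matches → elsewhere allophone [b].
Occurrence 3 (position 6): immediately before another consonant → [p].
Occurrence 4 (position 9): no conditioning environment matches → elsewhere allophone [b].

[b], [b], [p], [b]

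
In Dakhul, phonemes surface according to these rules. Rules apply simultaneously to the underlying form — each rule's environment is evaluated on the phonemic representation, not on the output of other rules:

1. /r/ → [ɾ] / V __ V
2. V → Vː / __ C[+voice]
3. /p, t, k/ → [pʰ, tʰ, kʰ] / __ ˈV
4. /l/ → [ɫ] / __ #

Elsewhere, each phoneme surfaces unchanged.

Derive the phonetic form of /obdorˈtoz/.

[oːbdoːrˈtʰoːz]

/o/ meets the environment for rule 2 (before a voiced consonant) → [oː].
/o/ (between /d/ and /r/) occurs before a voiced consonant → [oː] by rule 2.
/r/ (between /o/ and /t/) fails the environment for rule 1, so it stays [r].
/t/ meets the environment for rule 3 (immediately before a stressed vowel) → [tʰ].
/o/ (between /t/ and /z/): before a voiced consonant, so rule 2 applies → [oː].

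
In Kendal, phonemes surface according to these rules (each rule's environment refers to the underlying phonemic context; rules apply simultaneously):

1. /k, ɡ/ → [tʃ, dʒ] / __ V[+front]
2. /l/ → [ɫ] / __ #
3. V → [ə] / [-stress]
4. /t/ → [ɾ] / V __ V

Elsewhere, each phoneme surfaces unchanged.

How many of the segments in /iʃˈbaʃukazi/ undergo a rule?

Segments that undergo a rule: /i/ → [ə] (rule 3); /u/ → [ə] (rule 3); /a/ → [ə] (rule 3); /i/ → [ə] (rule 3).
All other segments surface unchanged.

4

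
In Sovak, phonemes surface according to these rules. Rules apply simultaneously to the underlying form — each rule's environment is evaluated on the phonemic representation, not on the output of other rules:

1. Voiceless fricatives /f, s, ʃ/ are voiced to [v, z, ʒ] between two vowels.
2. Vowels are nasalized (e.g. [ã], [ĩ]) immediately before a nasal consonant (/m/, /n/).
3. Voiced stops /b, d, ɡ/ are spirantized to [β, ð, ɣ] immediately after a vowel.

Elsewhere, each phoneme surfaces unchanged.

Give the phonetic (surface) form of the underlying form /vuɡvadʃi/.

[vuɣvaðʃi]

/v/ (word-initial): no rule targets it → [v].
/u/ — between /v/ and /ɡ/; rule 2 does not apply here → [u].
/ɡ/ — between /u/ and /v/, immediately after a vowel — surfaces as [ɣ] (rule 3).
/v/ — not in any rule's target class → [v].
/a/ — between /v/ and /d/; rule 2 does not apply here → [a].
/d/ (between /a/ and /ʃ/): immediately after a vowel, so rule 3 applies → [ð].
/ʃ/ (between /d/ and /i/) fails the environment for rule 1, so it stays [ʃ].
/i/ (word-final) is in the target of rule 2 but the environment (before a nasal consonant) is not met → [i].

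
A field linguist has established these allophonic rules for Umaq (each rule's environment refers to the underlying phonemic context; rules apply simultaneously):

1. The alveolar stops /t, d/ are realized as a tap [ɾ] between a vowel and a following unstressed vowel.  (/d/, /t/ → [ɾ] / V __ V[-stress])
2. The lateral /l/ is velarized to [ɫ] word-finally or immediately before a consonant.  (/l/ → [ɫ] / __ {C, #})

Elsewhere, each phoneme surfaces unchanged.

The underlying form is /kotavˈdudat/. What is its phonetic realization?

[koɾavˈduɾat]

/k/ (word-initial) is unaffected → [k].
/o/ (between /k/ and /t/): no rule targets it → [o].
Rule 1 applies to /t/ (between /o/ and /a/: between a vowel and a following unstressed vowel) → [ɾ].
/a/ (between /t/ and /v/): no rule targets it → [a].
/v/ (between /a/ and /d/): no rule targets it → [v].
/d/ (between /v/ and /u/) fails the environment for rule 1, so it stays [d].
/u/ stays [u].
Rule 1 applies to /d/ (between /u/ and /a/: between a vowel and a following unstressed vowel) → [ɾ].
/a/ stays [a].
/t/ (word-final) fails the environment for rule 1, so it stays [t].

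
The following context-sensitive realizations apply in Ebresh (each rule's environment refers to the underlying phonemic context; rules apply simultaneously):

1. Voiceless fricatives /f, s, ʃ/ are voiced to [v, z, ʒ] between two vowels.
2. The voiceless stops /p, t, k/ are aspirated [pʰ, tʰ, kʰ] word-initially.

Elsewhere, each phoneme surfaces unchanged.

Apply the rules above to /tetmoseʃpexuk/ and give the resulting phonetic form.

[tʰetmozeʃpexuk]

/t/ (word-initial) occurs word-initially → [tʰ] by rule 2.
/e/ (between /t/ and /t/): no rule targets it → [e].
/t/ (between /e/ and /m/): rule 2 targets it, but not word-initially → unchanged [t].
/m/ (between /t/ and /o/): no rule targets it → [m].
/o/ stays [o].
/s/ (between /o/ and /e/) occurs between two vowels → [z] by rule 1.
/e/ stays [e].
/ʃ/ — between /e/ and /p/; rule 1 does not apply here → [ʃ].
/p/ (between /ʃ/ and /e/) fails the environment for rule 2, so it stays [p].
/e/ stays [e].
/x/ (between /e/ and /u/) is unaffected → [x].
/u/ — not in any rule's target class → [u].
/k/ — word-final; rule 2 does not apply here → [k].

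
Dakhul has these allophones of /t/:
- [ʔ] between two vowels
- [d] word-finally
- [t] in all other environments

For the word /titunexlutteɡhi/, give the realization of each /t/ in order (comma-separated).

Occurrence 1 (position 1): no conditioning environment matches → elsewhere allophone [t].
Occurrence 2 (position 3): between two vowels → [ʔ].
Occurrence 3 (position 10): no conditioning environment matches → elsewhere allophone [t].
Occurrence 4 (position 11): no conditioning environment matches → elsewhere allophone [t].

[t], [ʔ], [t], [t]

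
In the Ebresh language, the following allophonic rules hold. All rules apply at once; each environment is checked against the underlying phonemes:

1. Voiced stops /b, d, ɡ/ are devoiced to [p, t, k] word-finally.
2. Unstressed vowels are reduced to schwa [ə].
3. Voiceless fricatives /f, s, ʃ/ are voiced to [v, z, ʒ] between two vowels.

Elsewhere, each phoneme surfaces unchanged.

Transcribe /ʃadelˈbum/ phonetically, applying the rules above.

[ʃədəlˈbum]

/ʃ/ (word-initial) fails the environment for rule 3, so it stays [ʃ].
/a/ (between /ʃ/ and /d/): in an unstressed syllable, so rule 2 applies → [ə].
/d/ (between /a/ and /e/) fails the environment for rule 1, so it stays [d].
/e/ (between /d/ and /l/) occurs in an unstressed syllable → [ə] by rule 2.
/b/ — between /l/ and /u/; rule 1 does not apply here → [b].
/u/ (between /b/ and /m/) is in the target of rule 2 but the environment (in an unstressed syllable) is not met → [u].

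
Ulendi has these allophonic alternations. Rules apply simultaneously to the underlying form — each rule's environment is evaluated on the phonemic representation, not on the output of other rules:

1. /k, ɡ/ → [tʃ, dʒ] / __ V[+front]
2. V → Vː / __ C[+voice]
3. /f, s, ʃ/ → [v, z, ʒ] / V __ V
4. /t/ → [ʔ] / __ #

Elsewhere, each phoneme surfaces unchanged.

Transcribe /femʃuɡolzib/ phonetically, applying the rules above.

/f/ (word-initial) fails the environment for rule 3, so it stays [f].
Rule 2 applies to /e/ (between /f/ and /m/: before a voiced consonant) → [eː].
/m/ (between /e/ and /ʃ/): no rule targets it → [m].
/ʃ/ (between /m/ and /u/) is in the target of rule 3 but the environment (between two vowels) is not met → [ʃ].
Rule 2 applies to /u/ (between /ʃ/ and /ɡ/: before a voiced consonant) → [uː].
/ɡ/ (between /u/ and /o/) fails the environment for rule 1, so it stays [ɡ].
/o/ meets the environment for rule 2 (before a voiced consonant) → [oː].
/l/ — not in any rule's target class → [l].
/z/ (between /l/ and /i/): no rule targets it → [z].
/i/ (between /z/ and /b/): before a voiced consonant, so rule 2 applies → [iː].
/b/ (word-final): no rule targets it → [b].

[feːmʃuːɡoːlziːb]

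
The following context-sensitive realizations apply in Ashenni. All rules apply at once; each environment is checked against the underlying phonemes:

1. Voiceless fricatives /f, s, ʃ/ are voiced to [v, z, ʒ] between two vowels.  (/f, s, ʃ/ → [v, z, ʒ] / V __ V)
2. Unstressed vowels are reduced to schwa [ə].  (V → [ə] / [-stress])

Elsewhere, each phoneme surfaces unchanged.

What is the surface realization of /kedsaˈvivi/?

/k/ — not in any rule's target class → [k].
/e/ meets the environment for rule 2 (in an unstressed syllable) → [ə].
/d/ (between /e/ and /s/) is unaffected → [d].
/s/ (between /d/ and /a/) fails the environment for rule 1, so it stays [s].
/a/ — between /s/ and /v/, in an unstressed syllable — surfaces as [ə] (rule 2).
/v/ (between /a/ and /i/) is unaffected → [v].
/i/ (between /v/ and /v/) fails the environment for rule 2, so it stays [i].
/v/ (between /i/ and /i/): no rule targets it → [v].
/i/ meets the environment for rule 2 (in an unstressed syllable) → [ə].

[kədsəˈvivə]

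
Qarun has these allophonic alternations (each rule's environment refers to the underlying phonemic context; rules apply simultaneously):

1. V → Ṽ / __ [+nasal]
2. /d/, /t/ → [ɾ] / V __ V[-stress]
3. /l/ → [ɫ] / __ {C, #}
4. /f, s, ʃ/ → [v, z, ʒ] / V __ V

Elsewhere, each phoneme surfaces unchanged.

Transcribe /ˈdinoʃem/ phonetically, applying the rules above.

/d/ (word-initial) is in the target of rule 2 but the environment (between a vowel and a following unstressed vowel) is not met → [d].
Rule 1 applies to /i/ (between /d/ and /n/: before a nasal consonant) → [ĩ].
/n/ stays [n].
/o/ — between /n/ and /ʃ/; rule 1 does not apply here → [o].
/ʃ/ meets the environment for rule 4 (between two vowels) → [ʒ].
/e/ (between /ʃ/ and /m/): before a nasal consonant, so rule 1 applies → [ẽ].
/m/ (word-final): no rule targets it → [m].

[ˈdĩnoʒẽm]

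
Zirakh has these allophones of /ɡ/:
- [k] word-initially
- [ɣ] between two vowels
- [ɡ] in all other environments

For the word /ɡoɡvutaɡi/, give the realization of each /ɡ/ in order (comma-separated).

[k], [ɡ], [ɣ]

Occurrence 1 (position 1): word-initially → [k].
Occurrence 2 (position 3): no conditioning environment matches → elsewhere allophone [ɡ].
Occurrence 3 (position 8): between two vowels → [ɣ].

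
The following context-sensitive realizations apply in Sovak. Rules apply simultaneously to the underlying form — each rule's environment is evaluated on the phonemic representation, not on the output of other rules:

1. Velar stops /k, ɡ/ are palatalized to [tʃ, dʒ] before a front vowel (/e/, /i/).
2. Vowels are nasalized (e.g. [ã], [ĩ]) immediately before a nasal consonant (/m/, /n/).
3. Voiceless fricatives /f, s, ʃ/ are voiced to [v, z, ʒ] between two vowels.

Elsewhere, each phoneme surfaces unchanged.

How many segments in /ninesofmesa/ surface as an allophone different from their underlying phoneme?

3

Segments that undergo a rule: /i/ → [ĩ] (rule 2); /s/ → [z] (rule 3); /s/ → [z] (rule 3).
All other segments surface unchanged.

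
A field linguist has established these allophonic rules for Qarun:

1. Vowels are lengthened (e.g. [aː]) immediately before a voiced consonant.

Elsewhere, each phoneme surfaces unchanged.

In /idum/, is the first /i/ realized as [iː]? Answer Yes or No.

/i/ (word-initial): before a voiced consonant, so rule 1 applies → [iː].
The actual realization is [iː], which matches [iː].

Yes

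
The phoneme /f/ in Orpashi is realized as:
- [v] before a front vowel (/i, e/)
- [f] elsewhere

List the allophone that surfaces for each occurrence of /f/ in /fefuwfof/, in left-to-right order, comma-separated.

Occurrence 1 (position 1): before a front vowel (/i, e/) → [v].
Occurrence 2 (position 3): no conditioning environment matches → elsewhere allophone [f].
Occurrence 3 (position 6): no conditioning environment matches → elsewhere allophone [f].
Occurrence 4 (position 8): no conditioning environment matches → elsewhere allophone [f].

[v], [f], [f], [f]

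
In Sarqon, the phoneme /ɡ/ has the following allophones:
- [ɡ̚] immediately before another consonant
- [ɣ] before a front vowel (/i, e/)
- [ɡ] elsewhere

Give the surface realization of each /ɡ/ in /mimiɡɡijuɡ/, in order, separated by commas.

Occurrence 1 (position 5): immediately before another consonant → [ɡ̚].
Occurrence 2 (position 6): before a front vowel (/i, e/) → [ɣ].
Occurrence 3 (position 10): no conditioning environment matches → elsewhere allophone [ɡ].

[ɡ̚], [ɣ], [ɡ]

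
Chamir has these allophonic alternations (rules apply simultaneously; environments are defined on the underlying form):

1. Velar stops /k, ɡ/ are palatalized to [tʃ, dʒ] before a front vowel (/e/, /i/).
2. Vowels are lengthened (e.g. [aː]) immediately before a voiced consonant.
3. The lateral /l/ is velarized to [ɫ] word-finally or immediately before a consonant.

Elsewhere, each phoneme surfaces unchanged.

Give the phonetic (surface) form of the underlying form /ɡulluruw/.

/ɡ/ — word-initial; rule 1 does not apply here → [ɡ].
/u/ (between /ɡ/ and /l/): before a voiced consonant, so rule 2 applies → [uː].
Rule 3 applies to /l/ (between /u/ and /l/: word-finally or immediately before a consonant) → [ɫ].
/l/ — between /l/ and /u/; rule 3 does not apply here → [l].
/u/ meets the environment for rule 2 (before a voiced consonant) → [uː].
/r/ (between /u/ and /u/): no rule targets it → [r].
/u/ (between /r/ and /w/): before a voiced consonant, so rule 2 applies → [uː].
/w/ stays [w].

[ɡuːɫluːruːw]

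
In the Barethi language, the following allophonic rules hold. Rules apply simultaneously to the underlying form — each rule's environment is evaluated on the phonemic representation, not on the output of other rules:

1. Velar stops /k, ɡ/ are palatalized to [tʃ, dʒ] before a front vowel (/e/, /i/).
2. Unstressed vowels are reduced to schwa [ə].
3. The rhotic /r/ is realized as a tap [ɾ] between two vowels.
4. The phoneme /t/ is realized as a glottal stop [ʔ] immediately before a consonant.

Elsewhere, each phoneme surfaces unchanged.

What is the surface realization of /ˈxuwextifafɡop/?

/x/ — not in any rule's target class → [x].
/u/ — between /x/ and /w/; rule 2 does not apply here → [u].
/w/ (between /u/ and /e/) is unaffected → [w].
/e/ (between /w/ and /x/): in an unstressed syllable, so rule 2 applies → [ə].
/x/ (between /e/ and /t/): no rule targets it → [x].
/t/ (between /x/ and /i/): rule 4 targets it, but not immediately before a consonant → unchanged [t].
/i/ (between /t/ and /f/) occurs in an unstressed syllable → [ə] by rule 2.
/f/ stays [f].
/a/ (between /f/ and /f/): in an unstressed syllable, so rule 2 applies → [ə].
/f/ stays [f].
/ɡ/ (between /f/ and /o/): rule 1 targets it, but not before a front vowel → unchanged [ɡ].
/o/ (between /ɡ/ and /p/) occurs in an unstressed syllable → [ə] by rule 2.
/p/ stays [p].

[ˈxuwəxtəfəfɡəp]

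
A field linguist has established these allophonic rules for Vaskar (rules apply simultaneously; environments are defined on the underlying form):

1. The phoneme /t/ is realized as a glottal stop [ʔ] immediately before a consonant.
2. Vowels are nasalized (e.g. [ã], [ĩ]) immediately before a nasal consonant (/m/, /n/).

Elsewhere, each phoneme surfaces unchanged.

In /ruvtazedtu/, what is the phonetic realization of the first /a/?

[a]

/a/ (between /t/ and /z/) is in the target of rule 2 but the environment (before a nasal consonant) is not met → [a].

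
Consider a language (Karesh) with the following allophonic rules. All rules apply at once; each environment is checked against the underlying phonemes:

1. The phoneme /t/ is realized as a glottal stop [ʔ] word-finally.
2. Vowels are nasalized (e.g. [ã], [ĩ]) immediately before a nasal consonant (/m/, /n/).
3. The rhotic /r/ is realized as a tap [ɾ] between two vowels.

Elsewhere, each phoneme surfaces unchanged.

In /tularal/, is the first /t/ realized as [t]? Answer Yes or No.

Yes

/t/ — word-initial; rule 1 does not apply here → [t].
The actual realization is [t], which matches [t].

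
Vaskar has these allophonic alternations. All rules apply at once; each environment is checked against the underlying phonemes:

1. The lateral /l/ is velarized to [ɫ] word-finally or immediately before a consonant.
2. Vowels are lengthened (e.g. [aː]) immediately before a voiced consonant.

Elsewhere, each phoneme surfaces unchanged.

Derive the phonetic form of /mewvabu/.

/m/ (word-initial) is unaffected → [m].
/e/ — between /m/ and /w/, before a voiced consonant — surfaces as [eː] (rule 2).
/w/ stays [w].
/v/ — not in any rule's target class → [v].
/a/ (between /v/ and /b/) occurs before a voiced consonant → [aː] by rule 2.
/b/ — not in any rule's target class → [b].
/u/ (word-final): rule 2 targets it, but not before a voiced consonant → unchanged [u].

[meːwvaːbu]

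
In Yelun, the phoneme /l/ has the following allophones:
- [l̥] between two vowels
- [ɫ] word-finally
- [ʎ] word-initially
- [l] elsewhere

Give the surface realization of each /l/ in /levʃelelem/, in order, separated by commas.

[ʎ], [l̥], [l̥]

Occurrence 1 (position 1): word-initially → [ʎ].
Occurrence 2 (position 6): between two vowels → [l̥].
Occurrence 3 (position 8): between two vowels → [l̥].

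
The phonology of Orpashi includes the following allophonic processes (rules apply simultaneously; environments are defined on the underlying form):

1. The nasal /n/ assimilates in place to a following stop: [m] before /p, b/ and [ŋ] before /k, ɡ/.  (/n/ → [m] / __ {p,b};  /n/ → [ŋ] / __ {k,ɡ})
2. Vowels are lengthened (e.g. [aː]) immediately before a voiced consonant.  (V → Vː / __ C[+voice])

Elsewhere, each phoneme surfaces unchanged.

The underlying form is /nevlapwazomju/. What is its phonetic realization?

/n/ — word-initial; rule 1 does not apply here → [n].
/e/ (between /n/ and /v/): before a voiced consonant, so rule 2 applies → [eː].
/v/ (between /e/ and /l/): no rule targets it → [v].
/l/ (between /v/ and /a/): no rule targets it → [l].
/a/ (between /l/ and /p/): rule 2 targets it, but not before a voiced consonant → unchanged [a].
/p/ — not in any rule's target class → [p].
/w/ (between /p/ and /a/) is unaffected → [w].
/a/ — between /w/ and /z/, before a voiced consonant — surfaces as [aː] (rule 2).
/z/ stays [z].
/o/ meets the environment for rule 2 (before a voiced consonant) → [oː].
/m/ (between /o/ and /j/) is unaffected → [m].
/j/ stays [j].
/u/ (word-final): rule 2 targets it, but not before a voiced consonant → unchanged [u].

[neːvlapwaːzoːmju]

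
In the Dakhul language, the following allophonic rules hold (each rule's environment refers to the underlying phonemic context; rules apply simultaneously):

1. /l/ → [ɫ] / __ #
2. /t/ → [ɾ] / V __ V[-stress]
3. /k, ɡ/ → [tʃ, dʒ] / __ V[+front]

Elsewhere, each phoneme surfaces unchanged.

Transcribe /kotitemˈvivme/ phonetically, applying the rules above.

/k/ (word-initial) fails the environment for rule 3, so it stays [k].
/o/ — not in any rule's target class → [o].
/t/ — between /o/ and /i/, between a vowel and a following unstressed vowel — surfaces as [ɾ] (rule 2).
/i/ stays [i].
/t/ — between /i/ and /e/, between a vowel and a following unstressed vowel — surfaces as [ɾ] (rule 2).
/e/ (between /t/ and /m/) is unaffected → [e].
/m/ — not in any rule's target class → [m].
/v/ stays [v].
/i/ (between /v/ and /v/): no rule targets it → [i].
/v/ (between /i/ and /m/) is unaffected → [v].
/m/ — not in any rule's target class → [m].
/e/ (word-final) is unaffected → [e].

[koɾiɾemˈvivme]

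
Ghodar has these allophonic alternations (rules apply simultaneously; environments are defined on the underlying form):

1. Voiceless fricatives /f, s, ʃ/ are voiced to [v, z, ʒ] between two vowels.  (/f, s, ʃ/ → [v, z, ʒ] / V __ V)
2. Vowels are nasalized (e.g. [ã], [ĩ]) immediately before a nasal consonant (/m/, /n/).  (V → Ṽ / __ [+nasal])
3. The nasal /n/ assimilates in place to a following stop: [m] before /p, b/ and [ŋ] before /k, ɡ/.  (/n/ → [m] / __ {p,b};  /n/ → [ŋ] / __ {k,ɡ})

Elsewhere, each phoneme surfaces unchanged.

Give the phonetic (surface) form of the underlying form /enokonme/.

[ẽnokõnme]

/e/ (word-initial) occurs before a nasal consonant → [ẽ] by rule 2.
/n/ — between /e/ and /o/; rule 3 does not apply here → [n].
/o/ (between /n/ and /k/): rule 2 targets it, but not before a nasal consonant → unchanged [o].
/k/ (between /o/ and /o/) is unaffected → [k].
/o/ (between /k/ and /n/) occurs before a nasal consonant → [õ] by rule 2.
/n/ (between /o/ and /m/): rule 3 targets it, but not before a labial or velar stop → unchanged [n].
/m/ (between /n/ and /e/) is unaffected → [m].
/e/ (word-final): rule 2 targets it, but not before a nasal consonant → unchanged [e].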